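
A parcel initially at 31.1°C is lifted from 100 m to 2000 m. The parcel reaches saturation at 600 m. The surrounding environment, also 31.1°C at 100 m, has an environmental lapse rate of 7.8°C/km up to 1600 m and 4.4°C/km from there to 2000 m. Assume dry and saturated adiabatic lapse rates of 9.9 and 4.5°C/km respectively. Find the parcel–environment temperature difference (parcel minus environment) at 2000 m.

Parcel:
  From 100 m to 600 m (dry): cools by 9.9 × 0.5 = 4.95°C, giving 26.15°C.
  From 600 m to 2000 m (saturated): cools by 4.5 × 1.4 = 6.3°C, giving 19.85°C.
Environment:
  From 100 m to 1600 m (environment, lower layer): cools by 7.8 × 1.5 = 11.7°C, giving 19.4°C.
  From 1600 m to 2000 m (environment, upper layer): cools by 4.4 × 0.4 = 1.76°C, giving 17.64°C.
T_parcel − T_env = 19.85 − 17.64 = +2.21°C

+2.21°C (parcel warmer than environment)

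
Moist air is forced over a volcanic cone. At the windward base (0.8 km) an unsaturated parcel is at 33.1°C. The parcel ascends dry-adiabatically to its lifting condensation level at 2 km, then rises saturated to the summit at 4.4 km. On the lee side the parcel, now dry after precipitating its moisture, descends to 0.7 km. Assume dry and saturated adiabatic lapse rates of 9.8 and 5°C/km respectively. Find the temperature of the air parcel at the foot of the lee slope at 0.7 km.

45.6°C

From 800 m to 2000 m (dry): cools by 9.8 × 1.2 = 11.76°C, giving 21.34°C.
From 2000 m to 4400 m (saturated): cools by 5 × 2.4 = 12°C, giving 9.34°C.
From 4400 m to 700 m (dry descent): warms by 9.8 × 3.7 = 36.26°C, giving 45.6°C.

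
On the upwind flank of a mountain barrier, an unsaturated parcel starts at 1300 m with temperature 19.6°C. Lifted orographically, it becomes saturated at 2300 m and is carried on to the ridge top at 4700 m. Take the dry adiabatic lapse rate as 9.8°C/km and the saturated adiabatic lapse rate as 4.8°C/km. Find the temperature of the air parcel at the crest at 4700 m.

1300–2300 m, dry: Δz = 1 km ⇒ ΔT = -9.8°C; T = 9.8°C
2300–4700 m, saturated: Δz = 2.4 km ⇒ ΔT = -11.52°C; T = -1.72°C

-1.72°C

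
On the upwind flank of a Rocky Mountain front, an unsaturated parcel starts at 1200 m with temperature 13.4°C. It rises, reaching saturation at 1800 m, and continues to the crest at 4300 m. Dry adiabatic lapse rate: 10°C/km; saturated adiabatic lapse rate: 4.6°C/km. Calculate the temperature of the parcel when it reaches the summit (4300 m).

-4.1°C

Dry to 1800 m: -10 × 0.6 km = -6°C, so T = 7.4°C.
Saturated to 4300 m: -4.6 × 2.5 km = -11.5°C, so T = -4.1°C.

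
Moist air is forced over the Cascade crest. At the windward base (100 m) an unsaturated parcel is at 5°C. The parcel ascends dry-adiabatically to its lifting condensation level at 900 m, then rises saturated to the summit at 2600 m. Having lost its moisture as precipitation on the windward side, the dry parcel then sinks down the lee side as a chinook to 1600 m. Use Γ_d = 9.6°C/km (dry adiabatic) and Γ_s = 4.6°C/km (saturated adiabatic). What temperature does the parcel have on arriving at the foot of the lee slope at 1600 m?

100 → 900 m (dry, 9.6°C/km): ΔT = -9.6 × 0.8 = -7.68°C → T = -2.68°C
900 → 2600 m (saturated, 4.6°C/km): ΔT = -4.6 × 1.7 = -7.82°C → T = -10.5°C
2600 → 1600 m (dry descent, 9.6°C/km): ΔT = +9.6 × 1 = +9.6°C → T = -0.9°C

-0.9°C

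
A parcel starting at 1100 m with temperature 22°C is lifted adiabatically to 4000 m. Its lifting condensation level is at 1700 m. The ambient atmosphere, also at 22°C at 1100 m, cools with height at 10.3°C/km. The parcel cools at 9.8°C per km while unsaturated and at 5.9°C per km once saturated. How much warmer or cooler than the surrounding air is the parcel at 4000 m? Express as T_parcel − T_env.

+10.42°C (parcel warmer than environment)

Parcel:
  Dry to 1700 m: -9.8 × 0.6 km = -5.88°C, so T = 16.12°C.
  Saturated to 4000 m: -5.9 × 2.3 km = -13.57°C, so T = 2.55°C.
Environment:
  Environment to 4000 m: -10.3 × 2.9 km = -29.87°C, so T = -7.87°C.
T_parcel − T_env = 2.55 − (-7.87) = +10.42°C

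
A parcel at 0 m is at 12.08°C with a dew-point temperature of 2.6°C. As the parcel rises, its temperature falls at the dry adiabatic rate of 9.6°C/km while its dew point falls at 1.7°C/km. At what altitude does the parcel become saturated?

T and T_d converge at 9.6 − 1.7 = 7.9°C per km
Height above start = (12.08 − 2.6) / 7.9 = 1.2 km
LCL altitude = 0 m + 1200 m = 1200 m

1200 m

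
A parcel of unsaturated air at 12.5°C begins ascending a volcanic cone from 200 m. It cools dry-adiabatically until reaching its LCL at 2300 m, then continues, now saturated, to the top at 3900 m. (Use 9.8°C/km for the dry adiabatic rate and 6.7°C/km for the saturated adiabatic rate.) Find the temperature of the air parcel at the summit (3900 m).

-18.8°C

From 200 m to 2300 m (dry): cools by 9.8 × 2.1 = 20.58°C, giving -8.08°C.
From 2300 m to 3900 m (saturated): cools by 6.7 × 1.6 = 10.72°C, giving -18.8°C.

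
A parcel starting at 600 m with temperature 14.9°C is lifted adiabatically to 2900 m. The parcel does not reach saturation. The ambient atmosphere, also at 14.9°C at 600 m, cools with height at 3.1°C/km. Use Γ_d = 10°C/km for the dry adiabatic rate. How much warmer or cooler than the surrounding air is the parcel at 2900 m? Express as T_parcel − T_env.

Parcel:
  Dry to 2900 m: -10 × 2.3 km = -23°C, so T = -8.1°C.
Environment:
  Environment to 2900 m: -3.1 × 2.3 km = -7.13°C, so T = 7.77°C.
T_parcel − T_env = -8.1 − 7.77 = -15.87°C

-15.87°C (parcel cooler than environment)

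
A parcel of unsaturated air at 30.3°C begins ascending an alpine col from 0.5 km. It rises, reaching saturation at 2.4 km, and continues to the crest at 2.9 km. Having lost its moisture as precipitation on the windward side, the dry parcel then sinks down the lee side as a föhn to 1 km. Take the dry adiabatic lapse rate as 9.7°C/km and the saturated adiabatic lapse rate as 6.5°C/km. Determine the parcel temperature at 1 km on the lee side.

27.05°C

From 500 m to 2400 m (dry): cools by 9.7 × 1.9 = 18.43°C, giving 11.87°C.
From 2400 m to 2900 m (saturated): cools by 6.5 × 0.5 = 3.25°C, giving 8.62°C.
From 2900 m to 1000 m (dry descent): warms by 9.7 × 1.9 = 18.43°C, giving 27.05°C.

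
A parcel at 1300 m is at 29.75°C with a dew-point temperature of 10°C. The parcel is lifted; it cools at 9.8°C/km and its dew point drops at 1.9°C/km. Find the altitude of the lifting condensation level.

3800 m

T and T_d converge at 9.8 − 1.9 = 7.9°C per km
Height above start = (29.75 − 10) / 7.9 = 2.5 km
LCL altitude = 1300 m + 2500 m = 3800 m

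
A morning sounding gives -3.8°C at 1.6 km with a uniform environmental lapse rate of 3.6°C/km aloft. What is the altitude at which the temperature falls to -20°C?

6.1 km

Height above start = (-3.8 − (-20)) / 3.6 = 4.5 km
Altitude = 1600 m + 4500 m = 6100 m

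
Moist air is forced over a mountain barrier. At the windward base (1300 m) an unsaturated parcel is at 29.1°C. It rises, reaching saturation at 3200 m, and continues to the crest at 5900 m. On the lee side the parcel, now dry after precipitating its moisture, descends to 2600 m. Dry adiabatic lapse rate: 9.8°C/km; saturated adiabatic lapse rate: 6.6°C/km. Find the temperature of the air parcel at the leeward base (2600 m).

25°C

1300 → 3200 m (dry, 9.8°C/km): ΔT = -9.8 × 1.9 = -18.62°C → T = 10.48°C
3200 → 5900 m (saturated, 6.6°C/km): ΔT = -6.6 × 2.7 = -17.82°C → T = -7.34°C
5900 → 2600 m (dry descent, 9.8°C/km): ΔT = +9.8 × 3.3 = +32.34°C → T = 25°C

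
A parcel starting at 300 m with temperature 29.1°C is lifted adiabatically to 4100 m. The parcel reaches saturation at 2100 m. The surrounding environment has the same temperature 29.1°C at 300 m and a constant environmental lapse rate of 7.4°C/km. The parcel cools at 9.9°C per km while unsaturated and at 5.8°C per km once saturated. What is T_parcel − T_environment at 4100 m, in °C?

Parcel:
  Dry to 2100 m: -9.9 × 1.8 km = -17.82°C, so T = 11.28°C.
  Saturated to 4100 m: -5.8 × 2 km = -11.6°C, so T = -0.32°C.
Environment:
  Environment to 4100 m: -7.4 × 3.8 km = -28.12°C, so T = 0.98°C.
T_parcel − T_env = -0.32 − 0.98 = -1.3°C

-1.3°C (parcel cooler than environment)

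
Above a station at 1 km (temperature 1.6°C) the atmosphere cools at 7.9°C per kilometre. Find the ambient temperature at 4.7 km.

-27.63°C

Environmental to 4700 m: -7.9 × 3.7 km = -29.23°C, so T = -27.63°C.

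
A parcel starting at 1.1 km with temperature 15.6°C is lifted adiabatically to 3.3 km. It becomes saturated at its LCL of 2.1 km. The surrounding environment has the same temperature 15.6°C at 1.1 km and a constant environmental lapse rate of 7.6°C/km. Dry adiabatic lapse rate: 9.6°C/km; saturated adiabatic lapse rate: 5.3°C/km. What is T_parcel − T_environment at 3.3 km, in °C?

Parcel:
  1100–2100 m, dry: Δz = 1 km ⇒ ΔT = -9.6°C; T = 6°C
  2100–3300 m, saturated: Δz = 1.2 km ⇒ ΔT = -6.36°C; T = -0.36°C
Environment:
  1100–3300 m, environment: Δz = 2.2 km ⇒ ΔT = -16.72°C; T = -1.12°C
T_parcel − T_env = -0.36 − (-1.12) = +0.76°C

+0.76°C (parcel warmer than environment)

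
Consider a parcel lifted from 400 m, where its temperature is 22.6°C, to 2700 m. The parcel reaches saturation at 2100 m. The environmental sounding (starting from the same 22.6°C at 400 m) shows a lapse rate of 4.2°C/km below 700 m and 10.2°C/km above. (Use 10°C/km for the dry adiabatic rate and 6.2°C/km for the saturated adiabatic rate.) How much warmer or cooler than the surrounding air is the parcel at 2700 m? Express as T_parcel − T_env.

Parcel:
  Dry to 2100 m: -10 × 1.7 km = -17°C, so T = 5.6°C.
  Saturated to 2700 m: -6.2 × 0.6 km = -3.72°C, so T = 1.88°C.
Environment:
  Environment, lower layer to 700 m: -4.2 × 0.3 km = -1.26°C, so T = 21.34°C.
  Environment, upper layer to 2700 m: -10.2 × 2 km = -20.4°C, so T = 0.94°C.
T_parcel − T_env = 1.88 − 0.94 = +0.94°C

+0.94°C (parcel warmer than environment)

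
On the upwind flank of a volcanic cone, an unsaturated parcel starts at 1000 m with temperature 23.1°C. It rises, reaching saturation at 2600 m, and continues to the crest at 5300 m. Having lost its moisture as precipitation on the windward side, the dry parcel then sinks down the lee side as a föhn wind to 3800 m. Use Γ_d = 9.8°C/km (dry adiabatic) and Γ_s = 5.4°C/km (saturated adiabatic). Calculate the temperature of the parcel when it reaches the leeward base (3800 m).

From 1000 m to 2600 m (dry): cools by 9.8 × 1.6 = 15.68°C, giving 7.42°C.
From 2600 m to 5300 m (saturated): cools by 5.4 × 2.7 = 14.58°C, giving -7.16°C.
From 5300 m to 3800 m (dry descent): warms by 9.8 × 1.5 = 14.7°C, giving 7.54°C.

7.54°C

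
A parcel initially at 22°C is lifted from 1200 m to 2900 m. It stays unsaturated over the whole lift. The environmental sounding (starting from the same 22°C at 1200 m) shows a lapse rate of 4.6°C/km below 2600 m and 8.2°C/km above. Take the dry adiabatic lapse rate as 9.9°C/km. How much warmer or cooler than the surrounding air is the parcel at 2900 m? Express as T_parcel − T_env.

Parcel:
  Dry to 2900 m: -9.9 × 1.7 km = -16.83°C, so T = 5.17°C.
Environment:
  Environment, lower layer to 2600 m: -4.6 × 1.4 km = -6.44°C, so T = 15.56°C.
  Environment, upper layer to 2900 m: -8.2 × 0.3 km = -2.46°C, so T = 13.1°C.
T_parcel − T_env = 5.17 − 13.1 = -7.93°C

-7.93°C (parcel cooler than environment)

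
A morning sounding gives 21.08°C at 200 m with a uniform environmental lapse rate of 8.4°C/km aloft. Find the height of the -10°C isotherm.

3900 m

Height above start = (21.08 − (-10)) / 8.4 = 3.7 km
Altitude = 200 m + 3700 m = 3900 m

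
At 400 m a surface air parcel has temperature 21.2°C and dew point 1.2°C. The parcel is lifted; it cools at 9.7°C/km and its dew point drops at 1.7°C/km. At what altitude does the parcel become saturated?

2900 m

T and T_d converge at 9.7 − 1.7 = 8°C per km
Height above start = (21.2 − 1.2) / 8 = 2.5 km
LCL altitude = 400 m + 2500 m = 2900 m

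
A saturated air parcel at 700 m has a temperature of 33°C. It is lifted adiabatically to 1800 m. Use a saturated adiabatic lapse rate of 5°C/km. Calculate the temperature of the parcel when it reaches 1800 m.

27.5°C

From 700 m to 1800 m (saturated adiabatic): cools by 5 × 1.1 = 5.5°C, giving 27.5°C.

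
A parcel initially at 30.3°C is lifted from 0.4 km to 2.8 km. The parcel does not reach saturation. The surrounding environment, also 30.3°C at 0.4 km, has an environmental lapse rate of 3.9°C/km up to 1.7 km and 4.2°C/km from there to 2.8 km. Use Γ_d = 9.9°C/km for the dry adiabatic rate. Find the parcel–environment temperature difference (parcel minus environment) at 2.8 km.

-14.07°C (parcel cooler than environment)

Parcel:
  From 400 m to 2800 m (dry): cools by 9.9 × 2.4 = 23.76°C, giving 6.54°C.
Environment:
  From 400 m to 1700 m (environment, lower layer): cools by 3.9 × 1.3 = 5.07°C, giving 25.23°C.
  From 1700 m to 2800 m (environment, upper layer): cools by 4.2 × 1.1 = 4.62°C, giving 20.61°C.
T_parcel − T_env = 6.54 − 20.61 = -14.07°C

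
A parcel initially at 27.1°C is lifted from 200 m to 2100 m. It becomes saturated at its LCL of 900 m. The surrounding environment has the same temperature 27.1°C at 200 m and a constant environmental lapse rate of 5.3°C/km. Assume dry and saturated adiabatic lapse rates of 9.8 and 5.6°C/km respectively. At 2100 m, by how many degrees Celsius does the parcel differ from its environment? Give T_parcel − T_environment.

-3.51°C (parcel cooler than environment)

Parcel:
  Dry to 900 m: -9.8 × 0.7 km = -6.86°C, so T = 20.24°C.
  Saturated to 2100 m: -5.6 × 1.2 km = -6.72°C, so T = 13.52°C.
Environment:
  Environment to 2100 m: -5.3 × 1.9 km = -10.07°C, so T = 17.03°C.
T_parcel − T_env = 13.52 − 17.03 = -3.51°C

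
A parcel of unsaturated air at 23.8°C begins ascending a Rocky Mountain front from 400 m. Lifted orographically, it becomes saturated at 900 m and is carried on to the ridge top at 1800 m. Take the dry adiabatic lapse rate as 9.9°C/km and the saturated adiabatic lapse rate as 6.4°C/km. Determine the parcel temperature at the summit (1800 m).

400 → 900 m (dry, 9.9°C/km): ΔT = -9.9 × 0.5 = -4.95°C → T = 18.85°C
900 → 1800 m (saturated, 6.4°C/km): ΔT = -6.4 × 0.9 = -5.76°C → T = 13.09°C

13.09°C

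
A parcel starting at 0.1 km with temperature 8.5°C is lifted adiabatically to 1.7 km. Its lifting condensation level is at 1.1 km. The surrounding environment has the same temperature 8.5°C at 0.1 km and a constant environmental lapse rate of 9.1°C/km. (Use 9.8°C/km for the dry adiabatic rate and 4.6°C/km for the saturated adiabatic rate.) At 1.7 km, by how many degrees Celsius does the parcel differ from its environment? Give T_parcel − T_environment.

+2°C (parcel warmer than environment)

Parcel:
  From 100 m to 1100 m (dry): cools by 9.8 × 1 = 9.8°C, giving -1.3°C.
  From 1100 m to 1700 m (saturated): cools by 4.6 × 0.6 = 2.76°C, giving -4.06°C.
Environment:
  From 100 m to 1700 m (environment): cools by 9.1 × 1.6 = 14.56°C, giving -6.06°C.
T_parcel − T_env = -4.06 − (-6.06) = +2°C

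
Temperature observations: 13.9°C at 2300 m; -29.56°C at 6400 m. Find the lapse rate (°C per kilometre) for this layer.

10.6°C/km

Γ = −ΔT/Δz = (13.9 − (-29.56)) / (6400 − 2300) m
  = 43.46°C / 4.1 km = 10.6°C/km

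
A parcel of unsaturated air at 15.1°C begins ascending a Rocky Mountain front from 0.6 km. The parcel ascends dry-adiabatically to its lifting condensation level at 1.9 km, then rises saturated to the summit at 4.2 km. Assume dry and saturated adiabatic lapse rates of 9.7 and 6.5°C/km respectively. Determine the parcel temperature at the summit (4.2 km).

-12.46°C

From 600 m to 1900 m (dry): cools by 9.7 × 1.3 = 12.61°C, giving 2.49°C.
From 1900 m to 4200 m (saturated): cools by 6.5 × 2.3 = 14.95°C, giving -12.46°C.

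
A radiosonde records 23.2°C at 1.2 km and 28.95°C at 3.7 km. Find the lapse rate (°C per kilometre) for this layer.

Γ = −ΔT/Δz = (23.2 − 28.95) / (3700 − 1200) m
  = -5.75°C / 2.5 km = -2.3°C/km

-2.3°C/km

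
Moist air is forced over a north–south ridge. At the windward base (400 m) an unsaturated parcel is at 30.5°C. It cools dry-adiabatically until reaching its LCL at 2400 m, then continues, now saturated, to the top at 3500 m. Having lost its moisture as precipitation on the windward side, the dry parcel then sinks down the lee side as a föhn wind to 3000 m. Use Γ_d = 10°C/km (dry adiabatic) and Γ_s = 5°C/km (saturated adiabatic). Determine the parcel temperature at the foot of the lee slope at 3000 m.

Dry to 2400 m: -10 × 2 km = -20°C, so T = 10.5°C.
Saturated to 3500 m: -5 × 1.1 km = -5.5°C, so T = 5°C.
Dry descent to 3000 m: +10 × 0.5 km = +5°C, so T = 10°C.

10°C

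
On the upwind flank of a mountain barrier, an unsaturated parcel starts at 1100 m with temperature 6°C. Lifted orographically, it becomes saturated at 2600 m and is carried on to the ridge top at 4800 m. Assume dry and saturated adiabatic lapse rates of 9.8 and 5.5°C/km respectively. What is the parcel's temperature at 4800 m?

1100–2600 m, dry: Δz = 1.5 km ⇒ ΔT = -14.7°C; T = -8.7°C
2600–4800 m, saturated: Δz = 2.2 km ⇒ ΔT = -12.1°C; T = -20.8°C

-20.8°C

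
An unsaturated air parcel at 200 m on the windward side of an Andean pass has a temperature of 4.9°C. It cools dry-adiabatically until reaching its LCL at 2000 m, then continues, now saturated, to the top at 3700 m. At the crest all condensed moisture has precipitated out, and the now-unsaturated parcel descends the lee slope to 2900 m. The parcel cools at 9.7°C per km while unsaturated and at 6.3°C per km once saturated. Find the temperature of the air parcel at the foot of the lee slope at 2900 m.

-15.51°C

Dry to 2000 m: -9.7 × 1.8 km = -17.46°C, so T = -12.56°C.
Saturated to 3700 m: -6.3 × 1.7 km = -10.71°C, so T = -23.27°C.
Dry descent to 2900 m: +9.7 × 0.8 km = +7.76°C, so T = -15.51°C.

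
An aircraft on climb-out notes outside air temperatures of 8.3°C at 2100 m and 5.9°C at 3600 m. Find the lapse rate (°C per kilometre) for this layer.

1.6°C/km

Γ = −ΔT/Δz = (8.3 − 5.9) / (3600 − 2100) m
  = 2.4°C / 1.5 km = 1.6°C/km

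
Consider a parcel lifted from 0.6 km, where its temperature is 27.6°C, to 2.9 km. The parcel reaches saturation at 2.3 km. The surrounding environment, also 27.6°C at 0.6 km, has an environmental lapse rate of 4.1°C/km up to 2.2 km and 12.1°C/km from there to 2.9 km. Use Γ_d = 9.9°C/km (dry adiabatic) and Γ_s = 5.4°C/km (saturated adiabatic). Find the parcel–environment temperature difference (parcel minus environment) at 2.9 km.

Parcel:
  From 600 m to 2300 m (dry): cools by 9.9 × 1.7 = 16.83°C, giving 10.77°C.
  From 2300 m to 2900 m (saturated): cools by 5.4 × 0.6 = 3.24°C, giving 7.53°C.
Environment:
  From 600 m to 2200 m (environment, lower layer): cools by 4.1 × 1.6 = 6.56°C, giving 21.04°C.
  From 2200 m to 2900 m (environment, upper layer): cools by 12.1 × 0.7 = 8.47°C, giving 12.57°C.
T_parcel − T_env = 7.53 − 12.57 = -5.04°C

-5.04°C (parcel cooler than environment)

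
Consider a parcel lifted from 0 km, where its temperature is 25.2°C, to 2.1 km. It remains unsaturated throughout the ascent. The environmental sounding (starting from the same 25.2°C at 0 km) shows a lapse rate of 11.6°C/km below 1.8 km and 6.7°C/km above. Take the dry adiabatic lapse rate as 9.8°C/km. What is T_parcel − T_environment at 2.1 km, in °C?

+2.31°C (parcel warmer than environment)

Parcel:
  Dry to 2100 m: -9.8 × 2.1 km = -20.58°C, so T = 4.62°C.
Environment:
  Environment, lower layer to 1800 m: -11.6 × 1.8 km = -20.88°C, so T = 4.32°C.
  Environment, upper layer to 2100 m: -6.7 × 0.3 km = -2.01°C, so T = 2.31°C.
T_parcel − T_env = 4.62 − 2.31 = +2.31°C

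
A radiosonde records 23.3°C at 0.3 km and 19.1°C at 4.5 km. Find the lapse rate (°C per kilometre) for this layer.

1°C/km

Γ = −ΔT/Δz = (23.3 − 19.1) / (4500 − 300) m
  = 4.2°C / 4.2 km = 1°C/km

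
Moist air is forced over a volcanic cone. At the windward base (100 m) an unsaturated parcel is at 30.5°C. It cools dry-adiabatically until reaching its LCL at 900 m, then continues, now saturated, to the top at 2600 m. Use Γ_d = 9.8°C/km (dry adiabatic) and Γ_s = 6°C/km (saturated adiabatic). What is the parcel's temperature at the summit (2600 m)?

100 → 900 m (dry, 9.8°C/km): ΔT = -9.8 × 0.8 = -7.84°C → T = 22.66°C
900 → 2600 m (saturated, 6°C/km): ΔT = -6 × 1.7 = -10.2°C → T = 12.46°C

12.46°C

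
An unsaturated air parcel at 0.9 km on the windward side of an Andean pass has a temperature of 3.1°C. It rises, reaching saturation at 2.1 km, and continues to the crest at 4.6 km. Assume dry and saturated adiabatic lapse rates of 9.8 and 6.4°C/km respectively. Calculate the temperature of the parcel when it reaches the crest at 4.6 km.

900–2100 m, dry: Δz = 1.2 km ⇒ ΔT = -11.76°C; T = -8.66°C
2100–4600 m, saturated: Δz = 2.5 km ⇒ ΔT = -16°C; T = -24.66°C

-24.66°C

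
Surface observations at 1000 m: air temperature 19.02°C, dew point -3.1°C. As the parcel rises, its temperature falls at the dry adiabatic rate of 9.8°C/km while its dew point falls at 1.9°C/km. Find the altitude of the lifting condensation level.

T and T_d converge at 9.8 − 1.9 = 7.9°C per km
Height above start = (19.02 − (-3.1)) / 7.9 = 2.8 km
LCL altitude = 1000 m + 2800 m = 3800 m

3800 m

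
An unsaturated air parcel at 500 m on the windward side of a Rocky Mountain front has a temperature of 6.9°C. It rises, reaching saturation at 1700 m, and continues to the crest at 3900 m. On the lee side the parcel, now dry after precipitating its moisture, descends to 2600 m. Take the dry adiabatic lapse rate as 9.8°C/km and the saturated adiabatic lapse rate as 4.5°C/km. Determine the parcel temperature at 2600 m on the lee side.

-2.02°C

From 500 m to 1700 m (dry): cools by 9.8 × 1.2 = 11.76°C, giving -4.86°C.
From 1700 m to 3900 m (saturated): cools by 4.5 × 2.2 = 9.9°C, giving -14.76°C.
From 3900 m to 2600 m (dry descent): warms by 9.8 × 1.3 = 12.74°C, giving -2.02°C.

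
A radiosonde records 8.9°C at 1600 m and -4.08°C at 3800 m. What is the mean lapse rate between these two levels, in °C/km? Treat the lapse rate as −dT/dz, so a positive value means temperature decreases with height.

Γ = −ΔT/Δz = (8.9 − (-4.08)) / (3800 − 1600) m
  = 12.98°C / 2.2 km = 5.9°C/km

5.9°C/km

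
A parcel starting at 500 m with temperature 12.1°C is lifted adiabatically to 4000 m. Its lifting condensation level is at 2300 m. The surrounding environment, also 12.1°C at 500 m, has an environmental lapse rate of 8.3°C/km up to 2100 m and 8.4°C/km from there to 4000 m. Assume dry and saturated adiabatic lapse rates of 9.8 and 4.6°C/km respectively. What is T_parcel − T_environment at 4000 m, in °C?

Parcel:
  From 500 m to 2300 m (dry): cools by 9.8 × 1.8 = 17.64°C, giving -5.54°C.
  From 2300 m to 4000 m (saturated): cools by 4.6 × 1.7 = 7.82°C, giving -13.36°C.
Environment:
  From 500 m to 2100 m (environment, lower layer): cools by 8.3 × 1.6 = 13.28°C, giving -1.18°C.
  From 2100 m to 4000 m (environment, upper layer): cools by 8.4 × 1.9 = 15.96°C, giving -17.14°C.
T_parcel − T_env = -13.36 − (-17.14) = +3.78°C

+3.78°C (parcel warmer than environment)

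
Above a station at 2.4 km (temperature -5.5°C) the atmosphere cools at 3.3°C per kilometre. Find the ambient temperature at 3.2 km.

-8.14°C

From 2400 m to 3200 m (environmental): cools by 3.3 × 0.8 = 2.64°C, giving -8.14°C.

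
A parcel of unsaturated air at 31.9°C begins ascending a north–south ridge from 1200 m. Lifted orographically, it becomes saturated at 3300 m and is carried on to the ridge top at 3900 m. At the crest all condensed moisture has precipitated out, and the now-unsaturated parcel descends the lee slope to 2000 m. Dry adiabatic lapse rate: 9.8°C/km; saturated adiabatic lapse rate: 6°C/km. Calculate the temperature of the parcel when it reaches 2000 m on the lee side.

26.34°C

Dry to 3300 m: -9.8 × 2.1 km = -20.58°C, so T = 11.32°C.
Saturated to 3900 m: -6 × 0.6 km = -3.6°C, so T = 7.72°C.
Dry descent to 2000 m: +9.8 × 1.9 km = +18.62°C, so T = 26.34°C.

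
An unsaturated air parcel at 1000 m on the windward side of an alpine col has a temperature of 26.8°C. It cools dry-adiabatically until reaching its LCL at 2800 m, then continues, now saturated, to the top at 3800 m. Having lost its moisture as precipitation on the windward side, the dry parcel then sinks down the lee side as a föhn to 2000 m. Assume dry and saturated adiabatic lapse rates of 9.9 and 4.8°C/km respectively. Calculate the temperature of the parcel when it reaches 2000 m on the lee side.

22°C

Dry to 2800 m: -9.9 × 1.8 km = -17.82°C, so T = 8.98°C.
Saturated to 3800 m: -4.8 × 1 km = -4.8°C, so T = 4.18°C.
Dry descent to 2000 m: +9.9 × 1.8 km = +17.82°C, so T = 22°C.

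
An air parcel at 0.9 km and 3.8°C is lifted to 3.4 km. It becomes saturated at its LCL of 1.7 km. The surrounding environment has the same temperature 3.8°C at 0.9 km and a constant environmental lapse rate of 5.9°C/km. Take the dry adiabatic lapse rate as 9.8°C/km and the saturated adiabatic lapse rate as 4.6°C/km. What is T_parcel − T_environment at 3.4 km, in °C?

-0.91°C (parcel cooler than environment)

Parcel:
  From 900 m to 1700 m (dry): cools by 9.8 × 0.8 = 7.84°C, giving -4.04°C.
  From 1700 m to 3400 m (saturated): cools by 4.6 × 1.7 = 7.82°C, giving -11.86°C.
Environment:
  From 900 m to 3400 m (environment): cools by 5.9 × 2.5 = 14.75°C, giving -10.95°C.
T_parcel − T_env = -11.86 − (-10.95) = -0.91°C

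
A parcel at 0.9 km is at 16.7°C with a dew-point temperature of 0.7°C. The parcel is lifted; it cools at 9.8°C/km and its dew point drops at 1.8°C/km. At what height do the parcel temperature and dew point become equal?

T and T_d converge at 9.8 − 1.8 = 8°C per km
Height above start = (16.7 − 0.7) / 8 = 2 km
LCL altitude = 900 m + 2000 m = 2900 m

2.9 km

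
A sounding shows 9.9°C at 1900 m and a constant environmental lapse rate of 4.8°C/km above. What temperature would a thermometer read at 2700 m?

From 1900 m to 2700 m (environmental): cools by 4.8 × 0.8 = 3.84°C, giving 6.06°C.

6.06°C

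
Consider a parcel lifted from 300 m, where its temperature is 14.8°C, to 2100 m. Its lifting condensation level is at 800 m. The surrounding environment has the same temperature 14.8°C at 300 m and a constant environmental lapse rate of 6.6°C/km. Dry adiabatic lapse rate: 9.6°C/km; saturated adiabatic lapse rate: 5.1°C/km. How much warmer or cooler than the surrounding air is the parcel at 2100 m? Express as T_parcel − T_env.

Parcel:
  300–800 m, dry: Δz = 0.5 km ⇒ ΔT = -4.8°C; T = 10°C
  800–2100 m, saturated: Δz = 1.3 km ⇒ ΔT = -6.63°C; T = 3.37°C
Environment:
  300–2100 m, environment: Δz = 1.8 km ⇒ ΔT = -11.88°C; T = 2.92°C
T_parcel − T_env = 3.37 − 2.92 = +0.45°C

+0.45°C (parcel warmer than environment)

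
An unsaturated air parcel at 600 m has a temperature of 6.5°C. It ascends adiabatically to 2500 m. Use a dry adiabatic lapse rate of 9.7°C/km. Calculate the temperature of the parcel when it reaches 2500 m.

From 600 m to 2500 m (dry adiabatic): cools by 9.7 × 1.9 = 18.43°C, giving -11.93°C.

-11.93°C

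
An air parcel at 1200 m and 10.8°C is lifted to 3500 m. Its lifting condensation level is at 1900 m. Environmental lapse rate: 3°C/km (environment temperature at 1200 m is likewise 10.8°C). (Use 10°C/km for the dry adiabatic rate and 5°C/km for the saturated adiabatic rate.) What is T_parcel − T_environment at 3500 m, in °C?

-8.1°C (parcel cooler than environment)

Parcel:
  1200 → 1900 m (dry, 10°C/km): ΔT = -10 × 0.7 = -7°C → T = 3.8°C
  1900 → 3500 m (saturated, 5°C/km): ΔT = -5 × 1.6 = -8°C → T = -4.2°C
Environment:
  1200 → 3500 m (environment, 3°C/km): ΔT = -3 × 2.3 = -6.9°C → T = 3.9°C
T_parcel − T_env = -4.2 − 3.9 = -8.1°C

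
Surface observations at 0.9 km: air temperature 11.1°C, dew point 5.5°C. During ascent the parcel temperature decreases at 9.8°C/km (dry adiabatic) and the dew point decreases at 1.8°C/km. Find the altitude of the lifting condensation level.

1.6 km

T and T_d converge at 9.8 − 1.8 = 8°C per km
Height above start = (11.1 − 5.5) / 8 = 0.7 km
LCL altitude = 900 m + 700 m = 1600 m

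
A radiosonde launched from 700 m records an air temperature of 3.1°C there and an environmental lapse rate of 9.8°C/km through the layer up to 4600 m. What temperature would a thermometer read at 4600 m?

-35.12°C

From 700 m to 4600 m (environmental): cools by 9.8 × 3.9 = 38.22°C, giving -35.12°C.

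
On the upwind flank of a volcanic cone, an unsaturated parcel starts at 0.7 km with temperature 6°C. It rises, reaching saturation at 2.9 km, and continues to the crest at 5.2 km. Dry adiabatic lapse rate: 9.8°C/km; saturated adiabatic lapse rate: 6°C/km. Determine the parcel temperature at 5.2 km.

700 → 2900 m (dry, 9.8°C/km): ΔT = -9.8 × 2.2 = -21.56°C → T = -15.56°C
2900 → 5200 m (saturated, 6°C/km): ΔT = -6 × 2.3 = -13.8°C → T = -29.36°C

-29.36°C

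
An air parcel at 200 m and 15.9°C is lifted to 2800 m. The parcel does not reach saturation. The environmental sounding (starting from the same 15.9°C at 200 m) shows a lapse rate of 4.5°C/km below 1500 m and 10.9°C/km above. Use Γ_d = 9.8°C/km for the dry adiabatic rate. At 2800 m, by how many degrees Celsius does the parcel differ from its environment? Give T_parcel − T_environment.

-5.46°C (parcel cooler than environment)

Parcel:
  200 → 2800 m (dry, 9.8°C/km): ΔT = -9.8 × 2.6 = -25.48°C → T = -9.58°C
Environment:
  200 → 1500 m (environment, lower layer, 4.5°C/km): ΔT = -4.5 × 1.3 = -5.85°C → T = 10.05°C
  1500 → 2800 m (environment, upper layer, 10.9°C/km): ΔT = -10.9 × 1.3 = -14.17°C → T = -4.12°C
T_parcel − T_env = -9.58 − (-4.12) = -5.46°C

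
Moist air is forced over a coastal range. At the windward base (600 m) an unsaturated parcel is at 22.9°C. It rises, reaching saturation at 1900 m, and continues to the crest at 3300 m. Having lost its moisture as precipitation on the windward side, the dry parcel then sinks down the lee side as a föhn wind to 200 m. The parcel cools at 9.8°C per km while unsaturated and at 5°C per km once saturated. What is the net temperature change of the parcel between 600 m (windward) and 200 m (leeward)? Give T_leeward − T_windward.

Dry to 1900 m: -9.8 × 1.3 km = -12.74°C, so T = 10.16°C.
Saturated to 3300 m: -5 × 1.4 km = -7°C, so T = 3.16°C.
Dry descent to 200 m: +9.8 × 3.1 km = +30.38°C, so T = 33.54°C.
Net change vs windward start: 33.54 − 22.9 = +10.64°C

+10.64°C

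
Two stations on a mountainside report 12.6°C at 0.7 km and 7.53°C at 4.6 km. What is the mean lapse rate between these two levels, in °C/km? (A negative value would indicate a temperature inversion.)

1.3°C/km

Γ = −ΔT/Δz = (12.6 − 7.53) / (4600 − 700) m
  = 5.07°C / 3.9 km = 1.3°C/km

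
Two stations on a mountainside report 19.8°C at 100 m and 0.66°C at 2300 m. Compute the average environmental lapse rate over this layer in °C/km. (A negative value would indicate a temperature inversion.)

8.7°C/km

Γ = −ΔT/Δz = (19.8 − 0.66) / (2300 − 100) m
  = 19.14°C / 2.2 km = 8.7°C/km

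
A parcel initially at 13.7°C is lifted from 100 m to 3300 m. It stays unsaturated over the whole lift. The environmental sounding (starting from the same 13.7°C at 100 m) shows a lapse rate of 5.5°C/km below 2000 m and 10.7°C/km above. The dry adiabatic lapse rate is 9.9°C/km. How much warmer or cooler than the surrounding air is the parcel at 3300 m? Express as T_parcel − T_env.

Parcel:
  100 → 3300 m (dry, 9.9°C/km): ΔT = -9.9 × 3.2 = -31.68°C → T = -17.98°C
Environment:
  100 → 2000 m (environment, lower layer, 5.5°C/km): ΔT = -5.5 × 1.9 = -10.45°C → T = 3.25°C
  2000 → 3300 m (environment, upper layer, 10.7°C/km): ΔT = -10.7 × 1.3 = -13.91°C → T = -10.66°C
T_parcel − T_env = -17.98 − (-10.66) = -7.32°C

-7.32°C (parcel cooler than environment)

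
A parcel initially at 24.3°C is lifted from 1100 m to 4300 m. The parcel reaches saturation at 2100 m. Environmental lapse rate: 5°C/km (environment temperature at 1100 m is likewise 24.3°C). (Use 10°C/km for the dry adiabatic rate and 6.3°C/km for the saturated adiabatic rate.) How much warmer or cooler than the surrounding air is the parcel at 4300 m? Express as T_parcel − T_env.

-7.86°C (parcel cooler than environment)

Parcel:
  Dry to 2100 m: -10 × 1 km = -10°C, so T = 14.3°C.
  Saturated to 4300 m: -6.3 × 2.2 km = -13.86°C, so T = 0.44°C.
Environment:
  Environment to 4300 m: -5 × 3.2 km = -16°C, so T = 8.3°C.
T_parcel − T_env = 0.44 − 8.3 = -7.86°C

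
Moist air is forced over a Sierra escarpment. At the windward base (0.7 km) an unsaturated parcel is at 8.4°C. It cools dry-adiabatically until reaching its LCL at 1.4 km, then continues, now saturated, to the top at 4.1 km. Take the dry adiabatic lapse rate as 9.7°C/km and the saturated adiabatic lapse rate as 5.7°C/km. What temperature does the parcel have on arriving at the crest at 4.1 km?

700 → 1400 m (dry, 9.7°C/km): ΔT = -9.7 × 0.7 = -6.79°C → T = 1.61°C
1400 → 4100 m (saturated, 5.7°C/km): ΔT = -5.7 × 2.7 = -15.39°C → T = -13.78°C

-13.78°C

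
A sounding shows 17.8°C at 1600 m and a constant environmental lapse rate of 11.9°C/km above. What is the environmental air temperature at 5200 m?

-25.04°C

From 1600 m to 5200 m (environmental): cools by 11.9 × 3.6 = 42.84°C, giving -25.04°C.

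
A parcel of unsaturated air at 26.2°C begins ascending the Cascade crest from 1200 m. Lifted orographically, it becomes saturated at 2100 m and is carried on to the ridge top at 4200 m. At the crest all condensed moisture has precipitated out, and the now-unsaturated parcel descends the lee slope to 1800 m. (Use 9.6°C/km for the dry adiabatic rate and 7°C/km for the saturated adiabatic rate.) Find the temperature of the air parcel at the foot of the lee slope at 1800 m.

25.9°C

1200 → 2100 m (dry, 9.6°C/km): ΔT = -9.6 × 0.9 = -8.64°C → T = 17.56°C
2100 → 4200 m (saturated, 7°C/km): ΔT = -7 × 2.1 = -14.7°C → T = 2.86°C
4200 → 1800 m (dry descent, 9.6°C/km): ΔT = +9.6 × 2.4 = +23.04°C → T = 25.9°C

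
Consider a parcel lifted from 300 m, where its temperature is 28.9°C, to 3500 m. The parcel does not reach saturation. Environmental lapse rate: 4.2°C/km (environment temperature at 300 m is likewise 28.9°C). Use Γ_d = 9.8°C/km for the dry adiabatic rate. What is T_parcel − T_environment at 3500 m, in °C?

Parcel:
  300–3500 m, dry: Δz = 3.2 km ⇒ ΔT = -31.36°C; T = -2.46°C
Environment:
  300–3500 m, environment: Δz = 3.2 km ⇒ ΔT = -13.44°C; T = 15.46°C
T_parcel − T_env = -2.46 − 15.46 = -17.92°C

-17.92°C (parcel cooler than environment)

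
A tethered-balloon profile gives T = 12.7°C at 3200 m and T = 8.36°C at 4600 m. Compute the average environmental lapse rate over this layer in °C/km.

3.1°C/km

Γ = −ΔT/Δz = (12.7 − 8.36) / (4600 − 3200) m
  = 4.34°C / 1.4 km = 3.1°C/km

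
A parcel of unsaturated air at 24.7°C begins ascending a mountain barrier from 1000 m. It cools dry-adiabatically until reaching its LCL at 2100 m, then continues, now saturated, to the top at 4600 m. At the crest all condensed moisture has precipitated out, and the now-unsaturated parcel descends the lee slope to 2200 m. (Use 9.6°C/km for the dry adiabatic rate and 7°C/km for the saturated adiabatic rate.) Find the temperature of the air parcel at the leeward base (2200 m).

Dry to 2100 m: -9.6 × 1.1 km = -10.56°C, so T = 14.14°C.
Saturated to 4600 m: -7 × 2.5 km = -17.5°C, so T = -3.36°C.
Dry descent to 2200 m: +9.6 × 2.4 km = +23.04°C, so T = 19.68°C.

19.68°C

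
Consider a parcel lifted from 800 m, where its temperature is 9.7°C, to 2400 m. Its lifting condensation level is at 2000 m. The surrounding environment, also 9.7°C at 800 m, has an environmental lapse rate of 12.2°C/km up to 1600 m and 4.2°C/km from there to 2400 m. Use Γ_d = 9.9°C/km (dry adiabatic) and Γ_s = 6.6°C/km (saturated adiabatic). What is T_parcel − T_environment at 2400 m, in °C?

-1.4°C (parcel cooler than environment)

Parcel:
  Dry to 2000 m: -9.9 × 1.2 km = -11.88°C, so T = -2.18°C.
  Saturated to 2400 m: -6.6 × 0.4 km = -2.64°C, so T = -4.82°C.
Environment:
  Environment, lower layer to 1600 m: -12.2 × 0.8 km = -9.76°C, so T = -0.06°C.
  Environment, upper layer to 2400 m: -4.2 × 0.8 km = -3.36°C, so T = -3.42°C.
T_parcel − T_env = -4.82 − (-3.42) = -1.4°C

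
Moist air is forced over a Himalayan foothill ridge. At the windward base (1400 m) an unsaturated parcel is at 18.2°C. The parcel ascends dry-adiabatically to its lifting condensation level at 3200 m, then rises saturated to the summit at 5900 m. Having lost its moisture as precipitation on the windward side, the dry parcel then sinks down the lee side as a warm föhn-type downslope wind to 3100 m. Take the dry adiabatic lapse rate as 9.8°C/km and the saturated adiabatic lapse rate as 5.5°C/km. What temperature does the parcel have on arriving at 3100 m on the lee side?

Dry to 3200 m: -9.8 × 1.8 km = -17.64°C, so T = 0.56°C.
Saturated to 5900 m: -5.5 × 2.7 km = -14.85°C, so T = -14.29°C.
Dry descent to 3100 m: +9.8 × 2.8 km = +27.44°C, so T = 13.15°C.

13.15°C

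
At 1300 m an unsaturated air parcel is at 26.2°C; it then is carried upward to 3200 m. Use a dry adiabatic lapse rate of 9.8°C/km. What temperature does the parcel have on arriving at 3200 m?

7.58°C

1300 → 3200 m (dry adiabatic, 9.8°C/km): ΔT = -9.8 × 1.9 = -18.62°C → T = 7.58°C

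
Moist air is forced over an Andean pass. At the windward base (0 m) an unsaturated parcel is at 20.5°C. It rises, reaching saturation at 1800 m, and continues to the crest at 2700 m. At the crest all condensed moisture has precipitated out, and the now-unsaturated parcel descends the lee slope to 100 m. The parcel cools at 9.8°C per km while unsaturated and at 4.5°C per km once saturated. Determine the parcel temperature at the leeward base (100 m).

24.29°C

0–1800 m, dry: Δz = 1.8 km ⇒ ΔT = -17.64°C; T = 2.86°C
1800–2700 m, saturated: Δz = 0.9 km ⇒ ΔT = -4.05°C; T = -1.19°C
2700–100 m, dry descent: Δz = 2.6 km ⇒ ΔT = +25.48°C; T = 24.29°C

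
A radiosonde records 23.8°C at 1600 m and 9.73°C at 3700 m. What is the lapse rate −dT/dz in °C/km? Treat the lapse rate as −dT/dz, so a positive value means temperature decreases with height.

6.7°C/km

Γ = −ΔT/Δz = (23.8 − 9.73) / (3700 − 1600) m
  = 14.07°C / 2.1 km = 6.7°C/km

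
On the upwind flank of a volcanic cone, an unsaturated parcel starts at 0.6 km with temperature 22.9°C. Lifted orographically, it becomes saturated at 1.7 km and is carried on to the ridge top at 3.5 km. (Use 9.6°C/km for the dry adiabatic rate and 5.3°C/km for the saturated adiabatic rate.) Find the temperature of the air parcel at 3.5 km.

2.8°C

600 → 1700 m (dry, 9.6°C/km): ΔT = -9.6 × 1.1 = -10.56°C → T = 12.34°C
1700 → 3500 m (saturated, 5.3°C/km): ΔT = -5.3 × 1.8 = -9.54°C → T = 2.8°C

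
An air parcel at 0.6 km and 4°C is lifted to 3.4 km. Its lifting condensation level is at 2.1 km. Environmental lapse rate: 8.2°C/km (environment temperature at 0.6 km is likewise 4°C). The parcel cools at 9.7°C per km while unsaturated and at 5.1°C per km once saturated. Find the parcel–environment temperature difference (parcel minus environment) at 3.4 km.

Parcel:
  Dry to 2100 m: -9.7 × 1.5 km = -14.55°C, so T = -10.55°C.
  Saturated to 3400 m: -5.1 × 1.3 km = -6.63°C, so T = -17.18°C.
Environment:
  Environment to 3400 m: -8.2 × 2.8 km = -22.96°C, so T = -18.96°C.
T_parcel − T_env = -17.18 − (-18.96) = +1.78°C

+1.78°C (parcel warmer than environment)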